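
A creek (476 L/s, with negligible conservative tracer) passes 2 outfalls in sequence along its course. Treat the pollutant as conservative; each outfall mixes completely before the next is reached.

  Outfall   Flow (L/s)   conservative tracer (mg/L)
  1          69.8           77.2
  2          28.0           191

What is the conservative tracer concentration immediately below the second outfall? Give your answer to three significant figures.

After outfall 1: Q = 476.0 + 69.80 = 545.8 L/s; C = (476.0·0 + 69.80·77.20)/545.8 = 9.873 mg/L.
After outfall 2: Q = 545.8 + 28.00 = 573.8 L/s; C = (545.8·9.873 + 28.00·191.0)/573.8 = 18.71 mg/L.

18.7 mg/L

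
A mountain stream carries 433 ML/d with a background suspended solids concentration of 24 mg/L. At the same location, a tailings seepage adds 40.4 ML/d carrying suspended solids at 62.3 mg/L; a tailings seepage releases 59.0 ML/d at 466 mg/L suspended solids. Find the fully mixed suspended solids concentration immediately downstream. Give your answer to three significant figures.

75.9 mg/L

Flow-weighted average: C = (433.0·24.00 + 40.40·62.30 + 59.00·466.0) / 532.4 = 40400/532.4 = 75.89 mg/L.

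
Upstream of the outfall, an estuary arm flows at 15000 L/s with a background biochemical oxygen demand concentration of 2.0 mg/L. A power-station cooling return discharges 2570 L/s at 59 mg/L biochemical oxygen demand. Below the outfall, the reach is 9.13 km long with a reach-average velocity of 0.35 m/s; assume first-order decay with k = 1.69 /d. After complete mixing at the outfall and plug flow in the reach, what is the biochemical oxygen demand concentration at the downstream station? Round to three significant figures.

6.21 mg/L

Mass balance: C = (15000·2.000 + 2570·59.00) / 17570 = 181600/17570 = 10.34 mg/L.
Travel time t = 9.13·1000 / 0.35 = 26090 s = 7.246 h.
Decay over the reach: 10.34·exp(−kt) = 10.34·0.6004 = 6.206 mg/L.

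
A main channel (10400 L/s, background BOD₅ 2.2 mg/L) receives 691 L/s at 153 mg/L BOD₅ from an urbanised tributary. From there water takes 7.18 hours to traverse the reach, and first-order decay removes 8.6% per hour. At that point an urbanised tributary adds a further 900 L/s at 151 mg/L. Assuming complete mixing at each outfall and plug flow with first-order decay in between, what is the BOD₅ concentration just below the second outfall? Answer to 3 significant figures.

Conservation of mass: C = (10400·2.200 + 691.0·153.0) / 11090 = 128600/11090 = 11.60 mg/L; combined flow 11090 L/s.
8.6%/h lost → k = −ln(1 − 0.086) = 0.08992 h⁻¹.
After decay, C = 11.60 × e^(−kt) = 11.60 × 0.5243 = 6.080 mg/L.
Second outfall: C = (11090·6.080 + 900.0·151.0)/11990 = 16.96 mg/L.

17.0 mg/L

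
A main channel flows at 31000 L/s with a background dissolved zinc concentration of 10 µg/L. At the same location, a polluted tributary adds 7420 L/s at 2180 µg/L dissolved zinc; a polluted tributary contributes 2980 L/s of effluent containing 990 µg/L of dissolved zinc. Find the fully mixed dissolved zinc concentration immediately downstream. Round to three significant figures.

469 µg/L

Flow-weighted average: C = (31000·10.00 + 7420·2180 + 2980·990.0) / 41400 = 19440000/41400 = 469.5 µg/L.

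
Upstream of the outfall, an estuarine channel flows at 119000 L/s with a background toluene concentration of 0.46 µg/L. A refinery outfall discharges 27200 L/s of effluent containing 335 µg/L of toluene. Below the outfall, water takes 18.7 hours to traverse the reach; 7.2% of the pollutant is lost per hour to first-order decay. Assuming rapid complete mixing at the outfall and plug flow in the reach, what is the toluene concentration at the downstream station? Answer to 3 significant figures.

Conservation of mass: C = (119000·0.4600 + 27200·335.0) / 146200 = 9167000/146200 = 62.70 µg/L.
7.2%/h lost → k = −ln(1 − 0.072) = 0.07472 h⁻¹.
Decay over the reach: 62.70·exp(−kt) = 62.70·0.2473 = 15.50 µg/L.

15.5 µg/L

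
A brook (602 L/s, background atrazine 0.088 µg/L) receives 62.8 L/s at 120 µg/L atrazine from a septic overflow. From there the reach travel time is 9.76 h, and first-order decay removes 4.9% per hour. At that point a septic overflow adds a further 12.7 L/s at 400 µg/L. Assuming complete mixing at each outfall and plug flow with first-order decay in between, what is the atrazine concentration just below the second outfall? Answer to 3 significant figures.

14.4 µg/L

Flow-weighted average: C = (602.0·0.08800 + 62.80·120.0) / 664.8 = 7589/664.8 = 11.42 µg/L; combined flow 664.8 L/s.
4.9%/h lost → k = −ln(1 − 0.049) = 0.05024 h⁻¹.
First-order decay: C = 11.42·exp(−k·t) = 11.42·0.6124 = 6.991 µg/L.
At the second outfall, C = (664.8·6.991 + 12.70·400.0) / (664.8 + 12.70) = 14.36 µg/L.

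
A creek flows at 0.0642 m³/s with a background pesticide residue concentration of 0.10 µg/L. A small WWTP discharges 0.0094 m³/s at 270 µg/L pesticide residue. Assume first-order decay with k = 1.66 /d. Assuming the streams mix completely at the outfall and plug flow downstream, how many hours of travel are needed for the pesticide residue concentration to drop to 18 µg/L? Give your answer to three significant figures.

9.44 h

Mass balance: C = (0.06420·0.1000 + 0.009400·270.0) / 0.07360 = 2.544/0.07360 = 34.57 µg/L.
34.57·exp(−k·t) = 18 → t = ln(34.57/18)/k = 33970 s = 9.436 h.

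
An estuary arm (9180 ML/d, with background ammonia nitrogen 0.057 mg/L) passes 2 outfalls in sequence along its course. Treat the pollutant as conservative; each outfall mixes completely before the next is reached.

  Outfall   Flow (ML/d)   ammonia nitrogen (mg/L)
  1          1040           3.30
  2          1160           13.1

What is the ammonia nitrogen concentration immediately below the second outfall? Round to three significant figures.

1.68 mg/L

After outfall 1: Q = 9180 + 1040 = 10220 ML/d; C = (9180·0.05700 + 1040·3.300)/10220 = 0.3870 mg/L.
After outfall 2: Q = 10220 + 1160 = 11380 ML/d; C = (10220·0.3870 + 1160·13.10)/11380 = 1.683 mg/L.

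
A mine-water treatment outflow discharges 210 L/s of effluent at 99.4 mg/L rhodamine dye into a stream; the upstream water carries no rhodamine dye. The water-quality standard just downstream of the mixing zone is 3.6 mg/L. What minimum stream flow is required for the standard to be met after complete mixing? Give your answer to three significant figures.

5590 L/s

Set C_mix = 3.6: (Q·0 + 210.0·99.40) / (Q + 210.0) = 3.6
→ Q = 210.0·(99.40 − 3.6)/(3.6 − 0) = 5588 L/s.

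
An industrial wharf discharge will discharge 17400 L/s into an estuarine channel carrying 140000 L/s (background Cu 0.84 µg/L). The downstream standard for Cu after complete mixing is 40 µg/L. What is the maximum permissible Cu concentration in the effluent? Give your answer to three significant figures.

355 µg/L

At the limit, (Qr·Cr + Qe·Cₑ)/(Qr + Qe) = 40:
Cₑ = (157400·40 − 140000·0.8400) / 17400 = 355.1 µg/L.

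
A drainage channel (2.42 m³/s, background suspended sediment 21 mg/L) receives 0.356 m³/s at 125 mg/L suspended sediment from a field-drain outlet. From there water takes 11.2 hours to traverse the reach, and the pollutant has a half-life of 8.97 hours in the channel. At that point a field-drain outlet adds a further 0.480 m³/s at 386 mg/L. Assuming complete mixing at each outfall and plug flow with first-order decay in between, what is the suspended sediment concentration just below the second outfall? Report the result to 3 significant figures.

69.2 mg/L

Conservation of mass: C = (2.420·21.00 + 0.3560·125.0) / 2.776 = 95.32/2.776 = 34.34 mg/L; combined flow 2.776 m³/s.
Half-life 8.97 h → k = ln 2 / 8.97 = 0.07727 h⁻¹ = 1.855 d⁻¹.
Decay over the reach: 34.34·exp(−kt) = 34.34·0.4209 = 14.45 mg/L.
At the second outfall, C = (2.776·14.45 + 0.4800·386.0) / (2.776 + 0.4800) = 69.22 mg/L.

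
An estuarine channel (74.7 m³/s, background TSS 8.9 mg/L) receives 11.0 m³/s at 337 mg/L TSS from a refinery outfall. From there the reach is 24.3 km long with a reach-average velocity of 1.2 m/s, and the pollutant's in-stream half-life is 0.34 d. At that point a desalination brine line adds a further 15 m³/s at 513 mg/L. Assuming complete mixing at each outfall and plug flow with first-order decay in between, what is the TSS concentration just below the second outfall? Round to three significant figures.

103 mg/L

Flow-weighted average: C = (74.70·8.900 + 11.00·337.0) / 85.70 = 4372/85.70 = 51.01 mg/L; combined flow 85.70 m³/s.
Travel time t = 24.3·1000 / 1.2 = 20250 s = 5.625 h.
Half-life 0.34 d → k = ln 2 / 0.34 = 2.039 d⁻¹.
Applying C = C₀e^(−kt): 51.01 × 0.6201 = 31.64 mg/L.
At the second outfall, C = (85.70·31.64 + 15.00·513.0) / (85.70 + 15.00) = 103.3 mg/L.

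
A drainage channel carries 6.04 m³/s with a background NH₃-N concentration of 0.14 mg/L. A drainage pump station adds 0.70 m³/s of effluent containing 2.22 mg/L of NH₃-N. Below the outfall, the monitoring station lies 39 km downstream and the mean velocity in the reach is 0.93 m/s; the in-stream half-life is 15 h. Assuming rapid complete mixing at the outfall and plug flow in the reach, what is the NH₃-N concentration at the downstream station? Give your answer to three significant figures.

After mixing, C = (6.040·0.1400 + 0.7000·2.220) / 6.740 = 2.400/6.740 = 0.3560 mg/L.
Travel time t = 39·1000 / 0.93 = 41940 s = 11.65 h.
Half-life 15 h → k = ln 2 / 15 = 0.04621 h⁻¹ = 1.109 d⁻¹.
After decay, C = 0.3560 × e^(−kt) = 0.3560 × 0.5837 = 0.2078 mg/L.

0.208 mg/L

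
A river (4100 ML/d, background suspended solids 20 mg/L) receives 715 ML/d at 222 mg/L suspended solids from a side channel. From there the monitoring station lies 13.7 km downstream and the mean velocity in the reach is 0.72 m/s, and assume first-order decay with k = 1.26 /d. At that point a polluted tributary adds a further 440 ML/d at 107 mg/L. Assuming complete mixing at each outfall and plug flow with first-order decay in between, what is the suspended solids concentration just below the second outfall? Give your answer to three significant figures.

43.7 mg/L

Mass balance: C = (4100·20.00 + 715.0·222.0) / 4815 = 240700/4815 = 50.00 mg/L; combined flow 4815 ML/d.
Travel time t = 13.7·1000 / 0.72 = 19030 s = 5.285 h.
After decay, C = 50.00 × e^(−kt) = 50.00 × 0.7577 = 37.88 mg/L.
At the second outfall, C = (4815·37.88 + 440.0·107.0) / (4815 + 440.0) = 43.67 mg/L.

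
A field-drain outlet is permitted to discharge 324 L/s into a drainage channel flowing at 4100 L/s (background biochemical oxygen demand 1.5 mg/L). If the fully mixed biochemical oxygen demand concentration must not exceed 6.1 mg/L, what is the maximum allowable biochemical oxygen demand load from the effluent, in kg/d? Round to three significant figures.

1800 kg/d

Mass balance at the limit: 4100·1.500 + 324.0·Cₑ = 4424·6.1 → Cₑ = 64.31 mg/L.
324.0 L/s = 0.3240 m³/s. Load = 0.3240 m³/s × 64.31 g/m³ × 86 400 s/d = 1800 kg/d.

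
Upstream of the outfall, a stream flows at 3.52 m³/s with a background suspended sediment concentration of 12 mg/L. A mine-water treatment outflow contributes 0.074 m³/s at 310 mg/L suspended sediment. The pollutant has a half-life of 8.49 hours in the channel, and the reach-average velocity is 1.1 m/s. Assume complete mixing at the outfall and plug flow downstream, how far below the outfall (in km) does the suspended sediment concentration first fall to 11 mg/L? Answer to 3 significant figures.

Flow-weighted average: C = (3.520·12.00 + 0.07400·310.0) / 3.594 = 65.18/3.594 = 18.14 mg/L.
Half-life 8.49 h → k = ln 2 / 8.49 = 0.08164 h⁻¹ = 1.959 d⁻¹.
Set 18.14·exp(−k·t) = 11 → t = ln(18.14/11)/k = 22050 s = 6.124 h.
Distance = v·t = 1.1·22050 = 24250 m = 24.25 km.

24.3 km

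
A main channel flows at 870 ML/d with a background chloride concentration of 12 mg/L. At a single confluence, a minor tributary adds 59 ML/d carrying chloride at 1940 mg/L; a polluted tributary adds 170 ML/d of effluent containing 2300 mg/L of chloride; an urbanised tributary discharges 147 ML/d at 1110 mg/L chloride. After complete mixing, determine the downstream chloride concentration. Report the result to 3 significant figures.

545 mg/L

Flow-weighted average: C = (870.0·12.00 + 59.00·1940 + 170.0·2300 + 147.0·1110) / 1246 = 679100/1246 = 545.0 mg/L.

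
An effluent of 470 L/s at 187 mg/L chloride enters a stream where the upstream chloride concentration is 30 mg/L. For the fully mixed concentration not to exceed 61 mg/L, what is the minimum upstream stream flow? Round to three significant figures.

1910 L/s

Set C_mix = 61: (Q·30.00 + 470.0·187.0) / (Q + 470.0) = 61
→ Q = 470.0·(187.0 − 61)/(61 − 30.00) = 1910 L/s.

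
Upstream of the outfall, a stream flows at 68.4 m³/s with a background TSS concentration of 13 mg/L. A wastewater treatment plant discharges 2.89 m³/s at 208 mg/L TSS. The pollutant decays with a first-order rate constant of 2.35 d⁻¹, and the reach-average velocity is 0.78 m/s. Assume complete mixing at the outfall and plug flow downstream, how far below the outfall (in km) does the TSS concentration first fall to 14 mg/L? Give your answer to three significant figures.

Conservation of mass: C = (68.40·13.00 + 2.890·208.0) / 71.29 = 1490/71.29 = 20.91 mg/L.
Set 20.91·exp(−k·t) = 14 → t = ln(20.91/14)/k = 14740 s = 4.095 h.
Distance = v·t = 0.78·14740 = 11500 m = 11.50 km.

11.5 km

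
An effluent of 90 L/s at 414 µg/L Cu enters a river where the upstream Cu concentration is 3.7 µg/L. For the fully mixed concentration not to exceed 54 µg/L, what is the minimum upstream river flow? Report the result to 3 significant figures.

644 L/s

Set C_mix = 54: (Q·3.700 + 90.00·414.0) / (Q + 90.00) = 54
→ Q = 90.00·(414.0 − 54)/(54 − 3.700) = 644.1 L/s.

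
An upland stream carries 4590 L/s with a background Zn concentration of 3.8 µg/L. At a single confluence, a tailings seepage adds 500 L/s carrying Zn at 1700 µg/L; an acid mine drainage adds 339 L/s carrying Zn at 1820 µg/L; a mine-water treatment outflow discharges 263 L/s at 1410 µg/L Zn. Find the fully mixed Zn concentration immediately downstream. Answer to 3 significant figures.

Flow-weighted average: C = (4590·3.800 + 500.0·1700 + 339.0·1820 + 263.0·1410) / 5692 = 1855000/5692 = 325.9 µg/L.

326 µg/L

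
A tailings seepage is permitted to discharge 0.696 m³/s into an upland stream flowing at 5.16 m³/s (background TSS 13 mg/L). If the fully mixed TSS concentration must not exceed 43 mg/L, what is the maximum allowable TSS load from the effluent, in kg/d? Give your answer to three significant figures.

Mass balance at the limit: 5.160·13.00 + 0.6960·Cₑ = 5.856·43 → Cₑ = 265.4 mg/L.
Load = 0.6960 m³/s × 265.4 g/m³ × 86 400 s/d = 15960 kg/d.

16000 kg/d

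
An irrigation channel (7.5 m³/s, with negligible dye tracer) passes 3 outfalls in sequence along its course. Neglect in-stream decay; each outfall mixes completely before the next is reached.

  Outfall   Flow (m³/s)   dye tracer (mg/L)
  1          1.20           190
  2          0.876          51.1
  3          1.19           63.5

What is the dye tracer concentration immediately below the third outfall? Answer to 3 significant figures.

Outfall 1: combined Q = 8.700 m³/s; C = (7.500·0 + 1.200·190.0)/8.700 = 26.21 mg/L.
Outfall 2: combined Q = 9.576 m³/s; C = (8.700·26.21 + 0.8760·51.10)/9.576 = 28.48 mg/L.
Outfall 3: combined Q = 10.77 m³/s; C = (9.576·28.48 + 1.190·63.50)/10.77 = 32.35 mg/L.

32.4 mg/L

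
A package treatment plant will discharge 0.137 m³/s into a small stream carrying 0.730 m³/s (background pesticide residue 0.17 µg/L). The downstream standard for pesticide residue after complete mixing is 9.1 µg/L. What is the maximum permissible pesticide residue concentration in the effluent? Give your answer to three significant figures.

56.7 µg/L

At the limit, (Qr·Cr + Qe·Cₑ)/(Qr + Qe) = 9.1:
Cₑ = (0.8670·9.1 − 0.7300·0.1700) / 0.1370 = 56.68 µg/L.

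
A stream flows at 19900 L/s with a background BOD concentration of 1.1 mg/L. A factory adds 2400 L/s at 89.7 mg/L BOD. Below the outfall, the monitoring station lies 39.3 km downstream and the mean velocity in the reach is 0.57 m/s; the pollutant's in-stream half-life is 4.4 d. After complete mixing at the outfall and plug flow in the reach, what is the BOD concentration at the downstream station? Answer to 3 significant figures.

9.38 mg/L

After mixing, C = (19900·1.100 + 2400·89.70) / 22300 = 237200/22300 = 10.64 mg/L.
Travel time t = 39.3·1000 / 0.57 = 68950 s = 19.15 h.
Half-life 4.4 d → k = ln 2 / 4.4 = 0.1575 d⁻¹.
Decay over the reach: 10.64·exp(−kt) = 10.64·0.8819 = 9.379 mg/L.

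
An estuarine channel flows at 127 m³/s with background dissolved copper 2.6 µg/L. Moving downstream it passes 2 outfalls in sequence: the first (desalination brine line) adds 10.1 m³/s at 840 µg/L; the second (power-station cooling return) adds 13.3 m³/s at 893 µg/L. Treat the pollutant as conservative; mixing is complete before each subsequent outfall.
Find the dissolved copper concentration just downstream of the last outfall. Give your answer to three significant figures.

138 µg/L

Below outfall 1: Q → 137.1 m³/s, C = (127.0·2.600 + 10.10·840.0)/137.1 = 64.29 µg/L.
Below outfall 2: Q → 150.4 m³/s, C = (137.1·64.29 + 13.30·893.0)/150.4 = 137.6 µg/L.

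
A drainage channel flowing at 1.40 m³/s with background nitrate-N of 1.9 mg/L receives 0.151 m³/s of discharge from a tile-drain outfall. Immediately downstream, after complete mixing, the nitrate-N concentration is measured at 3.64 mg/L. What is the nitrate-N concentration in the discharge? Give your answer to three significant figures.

Mass balance: 1.400·1.900 + 0.1510·Cₑ = 1.551·3.640
→ Cₑ = (1.551·3.640 − 1.400·1.900) / 0.1510 = 19.77 mg/L.

19.8 mg/L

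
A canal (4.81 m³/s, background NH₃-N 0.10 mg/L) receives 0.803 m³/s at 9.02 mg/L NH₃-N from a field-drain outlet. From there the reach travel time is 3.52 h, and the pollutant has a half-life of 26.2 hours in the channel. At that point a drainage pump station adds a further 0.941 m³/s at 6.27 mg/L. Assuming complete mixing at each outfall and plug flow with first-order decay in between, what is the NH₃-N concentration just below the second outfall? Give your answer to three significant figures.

After mixing, C = (4.810·0.1000 + 0.8030·9.020) / 5.613 = 7.724/5.613 = 1.376 mg/L; combined flow 5.613 m³/s.
Half-life 26.2 h → k = ln 2 / 26.2 = 0.02646 h⁻¹ = 0.6349 d⁻¹.
Decay over the reach: 1.376·exp(−kt) = 1.376·0.9111 = 1.254 mg/L.
Second outfall: C = (5.613·1.254 + 0.9410·6.270)/6.554 = 1.974 mg/L.

1.97 mg/L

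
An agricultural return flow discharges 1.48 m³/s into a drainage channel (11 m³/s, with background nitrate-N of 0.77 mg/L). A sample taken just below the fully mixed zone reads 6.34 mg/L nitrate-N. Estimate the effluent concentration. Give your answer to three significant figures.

Mass balance: 11.00·0.7700 + 1.480·Cₑ = 12.48·6.340
→ Cₑ = (12.48·6.340 − 11.00·0.7700) / 1.480 = 47.74 mg/L.

47.7 mg/L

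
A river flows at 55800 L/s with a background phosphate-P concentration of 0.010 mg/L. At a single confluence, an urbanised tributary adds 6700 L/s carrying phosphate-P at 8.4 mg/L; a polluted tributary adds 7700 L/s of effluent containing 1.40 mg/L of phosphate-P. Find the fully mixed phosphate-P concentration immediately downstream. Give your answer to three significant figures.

Mass balance: C = (55800·0.01000 + 6700·8.400 + 7700·1.400) / 70200 = 67620/70200 = 0.9632 mg/L.

0.963 mg/L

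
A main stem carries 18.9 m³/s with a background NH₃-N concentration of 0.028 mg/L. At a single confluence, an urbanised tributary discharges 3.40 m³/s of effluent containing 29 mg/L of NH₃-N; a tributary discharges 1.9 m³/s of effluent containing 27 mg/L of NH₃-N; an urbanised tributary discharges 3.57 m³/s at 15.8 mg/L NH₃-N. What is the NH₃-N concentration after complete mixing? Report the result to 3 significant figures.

Conservation of mass: C = (18.90·0.02800 + 3.400·29.00 + 1.900·27.00 + 3.570·15.80) / 27.77 = 206.8/27.77 = 7.448 mg/L.

7.45 mg/L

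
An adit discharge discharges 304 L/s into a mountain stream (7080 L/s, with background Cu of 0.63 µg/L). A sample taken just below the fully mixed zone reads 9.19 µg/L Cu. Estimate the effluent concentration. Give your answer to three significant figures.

Mass balance: 7080·0.6300 + 304.0·Cₑ = 7384·9.190
→ Cₑ = (7384·9.190 − 7080·0.6300) / 304.0 = 208.5 µg/L.

209 µg/L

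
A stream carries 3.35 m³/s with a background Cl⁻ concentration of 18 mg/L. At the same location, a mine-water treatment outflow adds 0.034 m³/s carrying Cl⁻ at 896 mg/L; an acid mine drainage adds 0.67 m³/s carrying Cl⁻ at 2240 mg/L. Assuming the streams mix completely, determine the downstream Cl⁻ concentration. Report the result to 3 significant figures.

393 mg/L

Flow-weighted average: C = (3.350·18.00 + 0.03400·896.0 + 0.6700·2240) / 4.054 = 1592/4.054 = 392.6 mg/L.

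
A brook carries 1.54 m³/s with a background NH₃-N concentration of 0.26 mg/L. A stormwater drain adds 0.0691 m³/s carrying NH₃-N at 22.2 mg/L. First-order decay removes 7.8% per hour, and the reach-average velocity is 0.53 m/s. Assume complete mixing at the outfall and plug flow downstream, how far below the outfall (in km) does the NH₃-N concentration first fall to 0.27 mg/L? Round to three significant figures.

35.1 km

Mass balance: C = (1.540·0.2600 + 0.06910·22.20) / 1.609 = 1.934/1.609 = 1.202 mg/L.
7.8%/h lost → k = −ln(1 − 0.078) = 0.08121 h⁻¹.
Set 1.202·exp(−k·t) = 0.27 → t = ln(1.202/0.27)/k = 66200 s = 18.39 h.
Distance = v·t = 0.53·66200 = 35090 m = 35.09 km.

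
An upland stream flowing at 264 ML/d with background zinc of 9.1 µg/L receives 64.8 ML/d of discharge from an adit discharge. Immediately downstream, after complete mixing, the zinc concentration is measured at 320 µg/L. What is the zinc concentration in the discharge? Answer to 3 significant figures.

Mass balance: 264.0·9.100 + 64.80·Cₑ = 328.8·320.0
→ Cₑ = (328.8·320.0 − 264.0·9.100) / 64.80 = 1587 µg/L.

1590 µg/L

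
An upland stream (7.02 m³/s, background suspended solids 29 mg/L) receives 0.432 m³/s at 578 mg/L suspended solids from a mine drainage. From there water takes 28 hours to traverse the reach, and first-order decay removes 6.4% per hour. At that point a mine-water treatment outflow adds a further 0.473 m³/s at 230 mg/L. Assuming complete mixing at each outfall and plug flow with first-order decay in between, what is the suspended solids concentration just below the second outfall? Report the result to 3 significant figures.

Mixed concentration C = ΣQC/ΣQ = (7.020·29.00 + 0.4320·578.0) / 7.452 = 453.3/7.452 = 60.83 mg/L; combined flow 7.452 m³/s.
6.4%/h lost → k = −ln(1 − 0.064) = 0.06614 h⁻¹.
Applying C = C₀e^(−kt): 60.83 × 0.1569 = 9.546 mg/L.
At the second outfall, C = (7.452·9.546 + 0.4730·230.0) / (7.452 + 0.4730) = 22.70 mg/L.

22.7 mg/L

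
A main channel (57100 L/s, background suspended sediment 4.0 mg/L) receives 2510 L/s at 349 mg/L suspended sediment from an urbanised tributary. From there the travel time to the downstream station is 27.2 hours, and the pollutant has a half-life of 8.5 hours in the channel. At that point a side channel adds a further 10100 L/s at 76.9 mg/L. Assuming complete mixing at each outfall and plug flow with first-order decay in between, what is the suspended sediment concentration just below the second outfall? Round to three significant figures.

Mass balance: C = (57100·4.000 + 2510·349.0) / 59610 = 1104000/59610 = 18.53 mg/L; combined flow 59610 L/s.
Half-life 8.5 h → k = ln 2 / 8.5 = 0.08155 h⁻¹ = 1.957 d⁻¹.
First-order decay: C = 18.53·exp(−k·t) = 18.53·0.1088 = 2.016 mg/L.
At the second outfall, C = (59610·2.016 + 10100·76.90) / (59610 + 10100) = 12.87 mg/L.

12.9 mg/L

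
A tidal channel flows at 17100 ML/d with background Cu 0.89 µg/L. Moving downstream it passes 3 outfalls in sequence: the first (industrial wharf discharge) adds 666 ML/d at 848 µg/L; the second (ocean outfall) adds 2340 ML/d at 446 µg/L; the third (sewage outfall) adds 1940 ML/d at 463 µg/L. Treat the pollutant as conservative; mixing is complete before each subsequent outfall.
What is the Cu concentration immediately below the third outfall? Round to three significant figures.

114 µg/L

After outfall 1: Q = 17100 + 666.0 = 17770 ML/d; C = (17100·0.8900 + 666.0·848.0)/17770 = 32.65 µg/L.
After outfall 2: Q = 17770 + 2340 = 20110 ML/d; C = (17770·32.65 + 2340·446.0)/20110 = 80.75 µg/L.
After outfall 3: Q = 20110 + 1940 = 22050 ML/d; C = (20110·80.75 + 1940·463.0)/22050 = 114.4 µg/L.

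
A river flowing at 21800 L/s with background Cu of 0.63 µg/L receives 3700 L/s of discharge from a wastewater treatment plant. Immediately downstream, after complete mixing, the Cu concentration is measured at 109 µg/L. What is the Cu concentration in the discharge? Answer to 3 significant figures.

748 µg/L

Mass balance: 21800·0.6300 + 3700·Cₑ = 25500·109.0
→ Cₑ = (25500·109.0 − 21800·0.6300) / 3700 = 747.5 µg/L.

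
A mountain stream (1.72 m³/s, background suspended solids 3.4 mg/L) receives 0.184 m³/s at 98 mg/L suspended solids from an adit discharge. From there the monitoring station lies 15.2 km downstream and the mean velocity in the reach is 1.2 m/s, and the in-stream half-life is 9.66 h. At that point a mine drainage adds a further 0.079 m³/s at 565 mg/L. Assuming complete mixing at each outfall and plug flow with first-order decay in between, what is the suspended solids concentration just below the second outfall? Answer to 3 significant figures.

Flow-weighted average: C = (1.720·3.400 + 0.1840·98.00) / 1.904 = 23.88/1.904 = 12.54 mg/L; combined flow 1.904 m³/s.
Travel time t = 15.2·1000 / 1.2 = 12670 s = 3.519 h.
Half-life 9.66 h → k = ln 2 / 9.66 = 0.07175 h⁻¹ = 1.722 d⁻¹.
Decay over the reach: 12.54·exp(−kt) = 12.54·0.7769 = 9.744 mg/L.
Second outfall: C = (1.904·9.744 + 0.07900·565.0)/1.983 = 31.86 mg/L.

31.9 mg/L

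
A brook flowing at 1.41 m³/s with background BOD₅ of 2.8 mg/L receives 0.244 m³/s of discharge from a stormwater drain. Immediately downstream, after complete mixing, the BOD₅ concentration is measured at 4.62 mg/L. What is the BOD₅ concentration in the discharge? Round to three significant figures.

Mass balance: 1.410·2.800 + 0.2440·Cₑ = 1.654·4.620
→ Cₑ = (1.654·4.620 − 1.410·2.800) / 0.2440 = 15.14 mg/L.

15.1 mg/L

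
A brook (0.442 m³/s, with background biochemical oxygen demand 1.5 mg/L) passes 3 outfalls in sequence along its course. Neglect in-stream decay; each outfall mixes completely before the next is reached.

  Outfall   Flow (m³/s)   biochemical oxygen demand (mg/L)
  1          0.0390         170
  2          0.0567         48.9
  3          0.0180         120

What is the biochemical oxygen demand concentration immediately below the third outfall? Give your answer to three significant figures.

Outfall 1: combined Q = 0.4810 m³/s; C = (0.4420·1.500 + 0.03900·170.0)/0.4810 = 15.16 mg/L.
Outfall 2: combined Q = 0.5377 m³/s; C = (0.4810·15.16 + 0.05670·48.90)/0.5377 = 18.72 mg/L.
Outfall 3: combined Q = 0.5557 m³/s; C = (0.5377·18.72 + 0.01800·120.0)/0.5557 = 22.00 mg/L.

22.0 mg/L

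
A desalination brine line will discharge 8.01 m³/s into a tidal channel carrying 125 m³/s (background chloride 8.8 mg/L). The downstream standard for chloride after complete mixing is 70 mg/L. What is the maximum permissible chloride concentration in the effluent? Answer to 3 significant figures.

At the limit, (Qr·Cr + Qe·Cₑ)/(Qr + Qe) = 70:
Cₑ = (133.0·70 − 125.0·8.800) / 8.010 = 1025 mg/L.

1030 mg/L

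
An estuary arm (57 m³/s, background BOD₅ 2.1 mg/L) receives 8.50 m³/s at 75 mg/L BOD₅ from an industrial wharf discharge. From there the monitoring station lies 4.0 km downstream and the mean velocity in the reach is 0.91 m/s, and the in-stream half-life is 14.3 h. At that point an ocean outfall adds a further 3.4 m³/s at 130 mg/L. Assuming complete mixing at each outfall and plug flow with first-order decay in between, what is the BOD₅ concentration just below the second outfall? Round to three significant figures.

16.8 mg/L

Flow-weighted average: C = (57.00·2.100 + 8.500·75.00) / 65.50 = 757.2/65.50 = 11.56 mg/L; combined flow 65.50 m³/s.
Travel time t = 4.0·1000 / 0.91 = 4396 s = 1.221 h.
Half-life 14.3 h → k = ln 2 / 14.3 = 0.04847 h⁻¹ = 1.163 d⁻¹.
First-order decay: C = 11.56·exp(−k·t) = 11.56·0.9425 = 10.90 mg/L.
At the second outfall, C = (65.50·10.90 + 3.400·130.0) / (65.50 + 3.400) = 16.77 mg/L.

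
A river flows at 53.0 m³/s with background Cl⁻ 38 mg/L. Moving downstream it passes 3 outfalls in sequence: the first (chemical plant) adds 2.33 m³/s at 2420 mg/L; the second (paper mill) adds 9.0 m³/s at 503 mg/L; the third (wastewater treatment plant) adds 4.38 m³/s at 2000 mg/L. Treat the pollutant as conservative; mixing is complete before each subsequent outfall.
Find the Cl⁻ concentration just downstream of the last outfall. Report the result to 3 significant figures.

Outfall 1: combined Q = 55.33 m³/s; C = (53.00·38.00 + 2.330·2420)/55.33 = 138.3 mg/L.
Outfall 2: combined Q = 64.33 m³/s; C = (55.33·138.3 + 9.000·503.0)/64.33 = 189.3 mg/L.
Outfall 3: combined Q = 68.71 m³/s; C = (64.33·189.3 + 4.380·2000)/68.71 = 304.8 mg/L.

305 mg/L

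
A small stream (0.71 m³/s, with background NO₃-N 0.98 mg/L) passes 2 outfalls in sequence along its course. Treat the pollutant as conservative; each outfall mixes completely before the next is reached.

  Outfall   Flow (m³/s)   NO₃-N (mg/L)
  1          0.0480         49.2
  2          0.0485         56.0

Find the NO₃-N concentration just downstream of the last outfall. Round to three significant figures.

Below outfall 1: Q → 0.7580 m³/s, C = (0.7100·0.9800 + 0.04800·49.20)/0.7580 = 4.034 mg/L.
Below outfall 2: Q → 0.8065 m³/s, C = (0.7580·4.034 + 0.04850·56.00)/0.8065 = 7.159 mg/L.

7.16 mg/L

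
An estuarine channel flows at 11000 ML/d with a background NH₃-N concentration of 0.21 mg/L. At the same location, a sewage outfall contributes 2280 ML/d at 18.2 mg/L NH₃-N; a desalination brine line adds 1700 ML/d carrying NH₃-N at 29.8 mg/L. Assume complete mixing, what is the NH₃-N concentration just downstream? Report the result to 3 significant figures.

6.31 mg/L

Flow-weighted average: C = (11000·0.2100 + 2280·18.20 + 1700·29.80) / 14980 = 94470/14980 = 6.306 mg/L.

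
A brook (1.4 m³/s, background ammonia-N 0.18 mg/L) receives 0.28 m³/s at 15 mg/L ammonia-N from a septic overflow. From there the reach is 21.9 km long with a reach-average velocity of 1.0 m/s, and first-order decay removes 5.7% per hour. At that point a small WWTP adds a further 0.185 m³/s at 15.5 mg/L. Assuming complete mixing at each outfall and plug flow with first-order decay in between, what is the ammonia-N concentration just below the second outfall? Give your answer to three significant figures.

3.21 mg/L

After mixing, C = (1.400·0.1800 + 0.2800·15.00) / 1.680 = 4.452/1.680 = 2.650 mg/L; combined flow 1.680 m³/s.
Travel time t = 21.9·1000 / 1.0 = 21900 s = 6.083 h.
5.7%/h lost → k = −ln(1 − 0.057) = 0.05869 h⁻¹.
After decay, C = 2.650 × e^(−kt) = 2.650 × 0.6998 = 1.854 mg/L.
Second outfall: C = (1.680·1.854 + 0.1850·15.50)/1.865 = 3.208 mg/L.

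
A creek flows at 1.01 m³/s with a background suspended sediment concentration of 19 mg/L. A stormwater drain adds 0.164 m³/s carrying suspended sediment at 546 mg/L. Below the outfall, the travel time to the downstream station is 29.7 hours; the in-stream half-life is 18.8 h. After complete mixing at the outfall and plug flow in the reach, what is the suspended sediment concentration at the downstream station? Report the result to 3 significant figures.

Mass balance: C = (1.010·19.00 + 0.1640·546.0) / 1.174 = 108.7/1.174 = 92.62 mg/L.
Half-life 18.8 h → k = ln 2 / 18.8 = 0.03687 h⁻¹ = 0.8849 d⁻¹.
Decay over the reach: 92.62·exp(−kt) = 92.62·0.3345 = 30.98 mg/L.

31.0 mg/L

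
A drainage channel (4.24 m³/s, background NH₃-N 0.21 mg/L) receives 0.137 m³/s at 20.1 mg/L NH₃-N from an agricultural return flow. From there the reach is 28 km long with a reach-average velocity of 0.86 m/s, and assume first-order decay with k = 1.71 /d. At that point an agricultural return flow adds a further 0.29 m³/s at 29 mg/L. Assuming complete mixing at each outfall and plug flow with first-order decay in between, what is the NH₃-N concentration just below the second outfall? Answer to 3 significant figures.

Conservation of mass: C = (4.240·0.2100 + 0.1370·20.10) / 4.377 = 3.644/4.377 = 0.8326 mg/L; combined flow 4.377 m³/s.
Travel time t = 28·1000 / 0.86 = 32560 s = 9.044 h.
First-order decay: C = 0.8326·exp(−k·t) = 0.8326·0.5250 = 0.4371 mg/L.
At the second outfall, C = (4.377·0.4371 + 0.2900·29.00) / (4.377 + 0.2900) = 2.212 mg/L.

2.21 mg/L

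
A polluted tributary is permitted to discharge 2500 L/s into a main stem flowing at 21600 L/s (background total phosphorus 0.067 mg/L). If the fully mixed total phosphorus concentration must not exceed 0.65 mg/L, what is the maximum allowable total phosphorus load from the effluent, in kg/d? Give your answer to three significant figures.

Mass balance at the limit: 21600·0.06700 + 2500·Cₑ = 24100·0.65 → Cₑ = 5.687 mg/L.
2500 L/s = 2.500 m³/s. Load = 2.500 m³/s × 5.687 g/m³ × 86 400 s/d = 1228 kg/d.

1230 kg/d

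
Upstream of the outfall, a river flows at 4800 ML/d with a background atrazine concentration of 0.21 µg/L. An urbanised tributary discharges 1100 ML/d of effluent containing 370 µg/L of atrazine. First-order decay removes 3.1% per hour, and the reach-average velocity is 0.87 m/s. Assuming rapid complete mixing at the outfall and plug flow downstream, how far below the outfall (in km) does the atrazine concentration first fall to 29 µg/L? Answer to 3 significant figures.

Mass balance: C = (4800·0.2100 + 1100·370.0) / 5900 = 408000/5900 = 69.15 µg/L.
3.1%/h lost → k = −ln(1 − 0.031) = 0.03149 h⁻¹.
Set 69.15·exp(−k·t) = 29 → t = ln(69.15/29)/k = 99350 s = 27.60 h.
Distance = v·t = 0.87·99350 = 86430 m = 86.43 km.

86.4 km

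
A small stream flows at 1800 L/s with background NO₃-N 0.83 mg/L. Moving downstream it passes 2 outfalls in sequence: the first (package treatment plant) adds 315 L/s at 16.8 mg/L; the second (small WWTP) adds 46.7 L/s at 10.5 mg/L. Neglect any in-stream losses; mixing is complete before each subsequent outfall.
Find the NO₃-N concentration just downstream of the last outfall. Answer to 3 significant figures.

After outfall 1: Q = 1800 + 315.0 = 2115 L/s; C = (1800·0.8300 + 315.0·16.80)/2115 = 3.209 mg/L.
After outfall 2: Q = 2115 + 46.70 = 2162 L/s; C = (2115·3.209 + 46.70·10.50)/2162 = 3.366 mg/L.

3.37 mg/L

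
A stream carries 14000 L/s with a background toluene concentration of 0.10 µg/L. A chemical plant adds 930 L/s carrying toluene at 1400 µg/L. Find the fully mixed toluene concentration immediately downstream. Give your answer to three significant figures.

Flow-weighted average: C = (14000·0.1000 + 930.0·1400) / 14930 = 1303000/14930 = 87.30 µg/L.

87.3 µg/L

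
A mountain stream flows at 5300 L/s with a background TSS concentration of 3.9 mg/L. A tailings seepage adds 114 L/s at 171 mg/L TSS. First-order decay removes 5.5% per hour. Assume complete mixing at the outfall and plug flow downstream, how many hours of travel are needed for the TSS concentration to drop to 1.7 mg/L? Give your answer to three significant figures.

26.0 h

Flow-weighted average: C = (5300·3.900 + 114.0·171.0) / 5414 = 40160/5414 = 7.419 mg/L.
5.5%/h lost → k = −ln(1 − 0.055) = 0.05657 h⁻¹.
7.419·exp(−k·t) = 1.7 → t = ln(7.419/1.7)/k = 93760 s = 26.04 h.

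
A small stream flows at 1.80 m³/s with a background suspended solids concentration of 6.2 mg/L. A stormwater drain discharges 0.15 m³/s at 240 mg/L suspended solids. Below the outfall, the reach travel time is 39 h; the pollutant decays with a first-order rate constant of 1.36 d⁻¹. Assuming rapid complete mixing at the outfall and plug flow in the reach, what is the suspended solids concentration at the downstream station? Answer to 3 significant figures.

Mixed concentration C = ΣQC/ΣQ = (1.800·6.200 + 0.1500·240.0) / 1.950 = 47.16/1.950 = 24.18 mg/L.
Applying C = C₀e^(−kt): 24.18 × 0.1097 = 2.653 mg/L.

2.65 mg/L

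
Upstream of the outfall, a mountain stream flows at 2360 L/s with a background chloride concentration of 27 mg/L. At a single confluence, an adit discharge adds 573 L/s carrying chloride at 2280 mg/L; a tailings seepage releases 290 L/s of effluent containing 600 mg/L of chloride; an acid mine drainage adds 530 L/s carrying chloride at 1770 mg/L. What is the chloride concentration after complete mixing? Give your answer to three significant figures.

661 mg/L

Conservation of mass: C = (2360·27.00 + 573.0·2280 + 290.0·600.0 + 530.0·1770) / 3753 = 2482000/3753 = 661.4 mg/L.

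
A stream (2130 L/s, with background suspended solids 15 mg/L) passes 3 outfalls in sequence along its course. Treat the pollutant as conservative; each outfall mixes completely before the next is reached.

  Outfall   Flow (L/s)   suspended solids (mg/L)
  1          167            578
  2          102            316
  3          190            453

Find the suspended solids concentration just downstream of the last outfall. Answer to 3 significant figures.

After outfall 1: Q = 2130 + 167.0 = 2297 L/s; C = (2130·15.00 + 167.0·578.0)/2297 = 55.93 mg/L.
After outfall 2: Q = 2297 + 102.0 = 2399 L/s; C = (2297·55.93 + 102.0·316.0)/2399 = 66.99 mg/L.
After outfall 3: Q = 2399 + 190.0 = 2589 L/s; C = (2399·66.99 + 190.0·453.0)/2589 = 95.32 mg/L.

95.3 mg/L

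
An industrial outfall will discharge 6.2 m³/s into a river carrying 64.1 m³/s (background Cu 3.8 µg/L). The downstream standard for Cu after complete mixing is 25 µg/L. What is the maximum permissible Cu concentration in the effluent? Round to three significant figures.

At the limit, (Qr·Cr + Qe·Cₑ)/(Qr + Qe) = 25:
Cₑ = (70.30·25 − 64.10·3.800) / 6.200 = 244.2 µg/L.

244 µg/L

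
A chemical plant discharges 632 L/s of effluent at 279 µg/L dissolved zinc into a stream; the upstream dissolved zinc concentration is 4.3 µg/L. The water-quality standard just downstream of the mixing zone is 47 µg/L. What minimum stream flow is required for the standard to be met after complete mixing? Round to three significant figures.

Set C_mix = 47: (Q·4.300 + 632.0·279.0) / (Q + 632.0) = 47
→ Q = 632.0·(279.0 − 47)/(47 − 4.300) = 3434 L/s.

3430 L/s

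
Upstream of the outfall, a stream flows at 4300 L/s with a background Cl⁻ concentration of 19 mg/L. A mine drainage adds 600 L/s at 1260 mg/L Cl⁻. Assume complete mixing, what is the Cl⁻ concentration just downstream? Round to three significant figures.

171 mg/L

Mass balance: C = (4300·19.00 + 600.0·1260) / 4900 = 837700/4900 = 171.0 mg/L.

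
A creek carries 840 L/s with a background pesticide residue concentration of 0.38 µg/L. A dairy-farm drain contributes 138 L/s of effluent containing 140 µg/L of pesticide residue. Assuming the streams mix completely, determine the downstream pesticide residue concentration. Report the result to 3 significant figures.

Mixed concentration C = ΣQC/ΣQ = (840.0·0.3800 + 138.0·140.0) / 978.0 = 19640/978.0 = 20.08 µg/L.

20.1 µg/L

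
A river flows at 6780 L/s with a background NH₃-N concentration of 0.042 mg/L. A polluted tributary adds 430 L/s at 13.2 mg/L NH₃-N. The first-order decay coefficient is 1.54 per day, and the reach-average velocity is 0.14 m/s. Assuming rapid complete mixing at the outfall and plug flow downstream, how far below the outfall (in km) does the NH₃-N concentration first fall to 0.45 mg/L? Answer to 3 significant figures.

4.78 km

After mixing, C = (6780·0.04200 + 430.0·13.20) / 7210 = 5961/7210 = 0.8267 mg/L.
Set 0.8267·exp(−k·t) = 0.45 → t = ln(0.8267/0.45)/k = 34120 s = 9.479 h.
Distance = v·t = 0.14·34120 = 4777 m = 4.777 km.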